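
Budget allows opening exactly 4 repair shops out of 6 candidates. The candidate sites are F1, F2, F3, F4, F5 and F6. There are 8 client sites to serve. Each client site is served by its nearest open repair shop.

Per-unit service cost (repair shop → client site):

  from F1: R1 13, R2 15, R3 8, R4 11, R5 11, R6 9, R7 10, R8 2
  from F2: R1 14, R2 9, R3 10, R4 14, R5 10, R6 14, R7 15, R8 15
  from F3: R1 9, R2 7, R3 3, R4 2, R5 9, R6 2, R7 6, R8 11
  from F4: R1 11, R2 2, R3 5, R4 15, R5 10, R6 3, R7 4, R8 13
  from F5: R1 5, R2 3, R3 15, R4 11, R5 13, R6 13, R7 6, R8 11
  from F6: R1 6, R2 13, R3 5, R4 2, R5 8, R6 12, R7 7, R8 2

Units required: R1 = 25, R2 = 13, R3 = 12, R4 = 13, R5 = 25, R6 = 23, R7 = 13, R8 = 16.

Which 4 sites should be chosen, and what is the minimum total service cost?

Choose F3, F4, F5 and F6; total service cost 543.

With exactly 4 open, each client site uses its cheapest among the chosen.
{F3, F4, F5, F6}: R1→F5 5·25=125, R2→F4 2·13=26, R3→F3 3·12=36, R4→F3 2·13=26, R5→F6 8·25=200, R6→F3 2·23=46, R7→F4 4·13=52, R8→F6 2·16=32. Service cost 543.
{F1, F3, F4, F5}: service cost 568
{F1, F3, F4, F6}: service cost 568
Among all 15 size-4 choices, {F3, F4, F5, F6} is lowest.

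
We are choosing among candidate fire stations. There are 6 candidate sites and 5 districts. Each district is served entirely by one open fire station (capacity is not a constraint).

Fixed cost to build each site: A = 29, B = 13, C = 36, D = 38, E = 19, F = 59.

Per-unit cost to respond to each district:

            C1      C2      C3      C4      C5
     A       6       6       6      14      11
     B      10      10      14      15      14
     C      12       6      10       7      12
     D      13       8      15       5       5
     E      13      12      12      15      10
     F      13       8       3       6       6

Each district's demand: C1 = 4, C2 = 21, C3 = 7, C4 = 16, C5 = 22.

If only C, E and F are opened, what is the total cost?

Each district is assigned to its cheapest site among the open ones.
{C, E, F}: C1→C 12·4=48, C2→C 6·21=126, C3→F 3·7=21, C4→F 6·16=96, C5→F 6·22=132. Service 423; fixed 114; total 537.

Total cost: 537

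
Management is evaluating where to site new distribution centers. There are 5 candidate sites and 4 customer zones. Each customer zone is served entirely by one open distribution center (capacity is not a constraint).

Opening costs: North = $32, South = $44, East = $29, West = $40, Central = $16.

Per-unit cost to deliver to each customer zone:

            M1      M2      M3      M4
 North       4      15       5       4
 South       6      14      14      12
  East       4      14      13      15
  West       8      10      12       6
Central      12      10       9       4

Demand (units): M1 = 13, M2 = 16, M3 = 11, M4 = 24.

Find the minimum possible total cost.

Minimum total cost: 411

For any fixed open set, each customer zone goes to its cheapest open site; total = fixed + service.
{North, Central}: M1→North 4·13=52, M2→Central 10·16=160, M3→North 5·11=55, M4→North 4·24=96. Service 363; fixed 48; total 411.
{North, West}: M1→North 4·13=52, M2→West 10·16=160, M3→North 5·11=55, M4→North 4·24=96. Service 363; fixed 72; total 435.
{North, East, Central}: service 363 + fixed 77 = 440
{North, South, East, West, Central}: service 363 + fixed 161 = 524
No other subset beats 411.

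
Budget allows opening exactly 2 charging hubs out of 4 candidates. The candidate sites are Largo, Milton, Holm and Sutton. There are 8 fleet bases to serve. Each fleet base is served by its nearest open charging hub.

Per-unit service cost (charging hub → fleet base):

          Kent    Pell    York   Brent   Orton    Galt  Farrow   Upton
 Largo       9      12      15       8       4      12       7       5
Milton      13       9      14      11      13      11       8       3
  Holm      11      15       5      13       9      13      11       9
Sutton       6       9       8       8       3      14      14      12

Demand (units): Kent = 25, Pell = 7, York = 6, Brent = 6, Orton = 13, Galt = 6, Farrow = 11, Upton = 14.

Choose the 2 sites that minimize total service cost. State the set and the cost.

Choose Milton and Sutton; total service cost 544.

With exactly 2 open, each fleet base uses its cheapest among the chosen.
{Milton, Sutton}: Kent→Sutton 6·25=150, Pell→Milton 9·7=63, York→Sutton 8·6=48, Brent→Sutton 8·6=48, Orton→Sutton 3·13=39, Galt→Milton 11·6=66, Farrow→Milton 8·11=88, Upton→Milton 3·14=42. Service cost 544.
{Largo, Sutton}: service cost 567
{Holm, Sutton}: service cost 655
Among all 6 size-2 choices, {Milton, Sutton} is lowest.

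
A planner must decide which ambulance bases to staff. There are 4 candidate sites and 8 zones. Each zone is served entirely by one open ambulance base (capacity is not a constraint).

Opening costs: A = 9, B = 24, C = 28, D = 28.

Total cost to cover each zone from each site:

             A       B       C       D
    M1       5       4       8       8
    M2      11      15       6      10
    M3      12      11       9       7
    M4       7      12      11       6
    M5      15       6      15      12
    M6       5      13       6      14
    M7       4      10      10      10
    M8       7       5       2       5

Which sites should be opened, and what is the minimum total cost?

For any fixed open set, each zone goes to its cheapest open site; total = fixed + service.
{A}: M1→A 5, M2→A 11, M3→A 12, M4→A 7, M5→A 15, M6→A 5, M7→A 4, M8→A 7. Service 66; fixed 9; total 75.
{A, B}: service 53 + fixed 33 = 86
{A, C}: service 53 + fixed 37 = 90
{A, B, C, D}: service 40 + fixed 89 = 129
No other subset beats 75.

Open A only; minimum total cost 75.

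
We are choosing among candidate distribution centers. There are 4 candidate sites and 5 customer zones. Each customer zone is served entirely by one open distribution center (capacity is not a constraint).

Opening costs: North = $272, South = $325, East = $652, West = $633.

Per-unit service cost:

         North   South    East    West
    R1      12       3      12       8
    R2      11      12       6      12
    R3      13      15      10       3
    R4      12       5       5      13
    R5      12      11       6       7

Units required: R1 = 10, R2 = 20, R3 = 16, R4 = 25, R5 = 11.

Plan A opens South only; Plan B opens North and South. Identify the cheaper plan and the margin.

Plan A: {South}: R1→South 3·10=30, R2→South 12·20=240, R3→South 15·16=240, R4→South 5·25=125, R5→South 11·11=121. Service 756; fixed 325; total 1081.
Plan B: {North, South}: R1→South 3·10=30, R2→North 11·20=220, R3→North 13·16=208, R4→South 5·25=125, R5→South 11·11=121. Service 704; fixed 597; total 1301.
Difference: |1081 − 1301| = 220.

Plan A is cheaper by 220.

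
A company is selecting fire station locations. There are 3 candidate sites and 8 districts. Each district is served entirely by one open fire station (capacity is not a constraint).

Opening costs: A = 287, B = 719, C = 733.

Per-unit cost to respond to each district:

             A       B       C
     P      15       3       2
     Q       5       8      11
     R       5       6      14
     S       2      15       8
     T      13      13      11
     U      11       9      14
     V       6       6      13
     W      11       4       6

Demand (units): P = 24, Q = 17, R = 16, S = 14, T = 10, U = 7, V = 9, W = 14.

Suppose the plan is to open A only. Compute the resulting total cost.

Each district is assigned to its cheapest site among the open ones.
{A}: P→A 15·24=360, Q→A 5·17=85, R→A 5·16=80, S→A 2·14=28, T→A 13·10=130, U→A 11·7=77, V→A 6·9=54, W→A 11·14=154. Service 968; fixed 287; total 1255.

Total cost: 1255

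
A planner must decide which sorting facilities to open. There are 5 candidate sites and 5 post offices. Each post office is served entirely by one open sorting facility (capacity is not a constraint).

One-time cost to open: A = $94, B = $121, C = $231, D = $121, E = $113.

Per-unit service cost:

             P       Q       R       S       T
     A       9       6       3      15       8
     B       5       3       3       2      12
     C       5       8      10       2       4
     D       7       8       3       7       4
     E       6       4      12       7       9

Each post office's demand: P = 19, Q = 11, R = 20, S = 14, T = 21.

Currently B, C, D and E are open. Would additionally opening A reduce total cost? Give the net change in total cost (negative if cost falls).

No — net change +94 (cost rises by 94).

Current service cost with {B, C, D, E}: 300.
Adding A: each post office re-picks its cheapest; new service cost 300, saving 0.
Extra fixed cost: 94. Net change = 94 − 0 = 94.
(Totals: 886 → 980.)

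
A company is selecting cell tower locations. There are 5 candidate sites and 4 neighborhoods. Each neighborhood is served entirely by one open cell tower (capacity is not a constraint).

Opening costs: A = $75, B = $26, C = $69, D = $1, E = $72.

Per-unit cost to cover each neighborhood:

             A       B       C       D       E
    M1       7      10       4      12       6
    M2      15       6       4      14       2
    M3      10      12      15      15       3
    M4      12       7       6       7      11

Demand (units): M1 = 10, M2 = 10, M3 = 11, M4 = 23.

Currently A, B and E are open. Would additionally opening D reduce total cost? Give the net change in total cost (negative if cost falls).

Current service cost with {A, B, E}: 274.
Adding D: each neighborhood re-picks its cheapest; new service cost 274, saving 0.
Extra fixed cost: 1. Net change = 1 − 0 = 1.
(Totals: 447 → 448.)

No — net change +1 (cost rises by 1).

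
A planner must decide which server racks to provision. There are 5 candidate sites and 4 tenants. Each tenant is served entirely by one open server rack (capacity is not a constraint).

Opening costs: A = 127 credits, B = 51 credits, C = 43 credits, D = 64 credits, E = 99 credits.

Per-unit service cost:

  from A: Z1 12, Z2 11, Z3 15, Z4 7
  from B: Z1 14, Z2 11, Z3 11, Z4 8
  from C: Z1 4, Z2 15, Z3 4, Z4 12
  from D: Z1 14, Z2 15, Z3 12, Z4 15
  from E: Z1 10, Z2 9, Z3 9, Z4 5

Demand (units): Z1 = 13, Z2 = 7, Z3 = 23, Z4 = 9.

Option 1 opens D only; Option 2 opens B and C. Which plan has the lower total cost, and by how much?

Option 2 is cheaper by 375.

Option 1: {D}: Z1→D 14·13=182, Z2→D 15·7=105, Z3→D 12·23=276, Z4→D 15·9=135. Service 698; fixed 64; total 762.
Option 2: {B, C}: Z1→C 4·13=52, Z2→B 11·7=77, Z3→C 4·23=92, Z4→B 8·9=72. Service 293; fixed 94; total 387.
Difference: |762 − 387| = 375.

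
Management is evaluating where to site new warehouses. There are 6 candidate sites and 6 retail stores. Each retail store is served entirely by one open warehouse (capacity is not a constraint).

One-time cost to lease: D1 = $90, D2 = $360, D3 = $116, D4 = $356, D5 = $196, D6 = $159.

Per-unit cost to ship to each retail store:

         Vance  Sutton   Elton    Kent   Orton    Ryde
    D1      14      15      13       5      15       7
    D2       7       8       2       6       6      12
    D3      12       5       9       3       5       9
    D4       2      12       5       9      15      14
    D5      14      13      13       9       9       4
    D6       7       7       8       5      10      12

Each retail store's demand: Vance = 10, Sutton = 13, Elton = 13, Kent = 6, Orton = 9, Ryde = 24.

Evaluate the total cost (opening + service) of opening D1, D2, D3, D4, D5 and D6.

Each retail store is assigned to its cheapest site among the open ones.
{D1, D2, D3, D4, D5, D6}: Vance→D4 2·10=20, Sutton→D3 5·13=65, Elton→D2 2·13=26, Kent→D3 3·6=18, Orton→D3 5·9=45, Ryde→D5 4·24=96. Service 270; fixed 1277; total 1547.

Total cost: 1547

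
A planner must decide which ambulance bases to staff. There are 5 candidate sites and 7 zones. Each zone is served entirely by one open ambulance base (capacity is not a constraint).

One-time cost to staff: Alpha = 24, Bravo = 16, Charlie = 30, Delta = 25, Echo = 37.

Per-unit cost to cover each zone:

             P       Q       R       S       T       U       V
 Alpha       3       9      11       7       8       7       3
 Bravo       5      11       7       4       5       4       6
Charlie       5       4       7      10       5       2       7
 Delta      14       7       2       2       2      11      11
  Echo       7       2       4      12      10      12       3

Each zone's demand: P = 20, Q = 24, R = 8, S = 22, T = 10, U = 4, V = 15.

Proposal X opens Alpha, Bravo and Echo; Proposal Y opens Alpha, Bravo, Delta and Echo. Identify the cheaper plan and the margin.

Proposal X: {Alpha, Bravo, Echo}: P→Alpha 3·20=60, Q→Echo 2·24=48, R→Echo 4·8=32, S→Bravo 4·22=88, T→Bravo 5·10=50, U→Bravo 4·4=16, V→Alpha 3·15=45. Service 339; fixed 77; total 416.
Proposal Y: {Alpha, Bravo, Delta, Echo}: P→Alpha 3·20=60, Q→Echo 2·24=48, R→Delta 2·8=16, S→Delta 2·22=44, T→Delta 2·10=20, U→Bravo 4·4=16, V→Alpha 3·15=45. Service 249; fixed 102; total 351.
Difference: |416 − 351| = 65.

Proposal Y is cheaper by 65.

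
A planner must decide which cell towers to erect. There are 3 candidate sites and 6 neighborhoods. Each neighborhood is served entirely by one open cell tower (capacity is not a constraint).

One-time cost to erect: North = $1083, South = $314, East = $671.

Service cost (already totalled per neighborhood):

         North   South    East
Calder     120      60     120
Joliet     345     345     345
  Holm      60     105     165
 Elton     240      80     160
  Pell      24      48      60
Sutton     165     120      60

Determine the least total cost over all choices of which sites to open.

For any fixed open set, each neighborhood goes to its cheapest open site; total = fixed + service.
{South}: Calder→South 60, Joliet→South 345, Holm→South 105, Elton→South 80, Pell→South 48, Sutton→South 120. Service 758; fixed 314; total 1072.
{East}: service 910 + fixed 671 = 1581
{South, East}: Calder→South 60, Joliet→South 345, Holm→South 105, Elton→South 80, Pell→South 48, Sutton→East 60. Service 698; fixed 985; total 1683.
{North, South, East}: Calder→South 60, Joliet→North 345, Holm→North 60, Elton→South 80, Pell→North 24, Sutton→East 60. Service 629; fixed 2068; total 2697.
(All 7 nonempty subsets were checked; South only is lowest.)

Minimum total cost: 1072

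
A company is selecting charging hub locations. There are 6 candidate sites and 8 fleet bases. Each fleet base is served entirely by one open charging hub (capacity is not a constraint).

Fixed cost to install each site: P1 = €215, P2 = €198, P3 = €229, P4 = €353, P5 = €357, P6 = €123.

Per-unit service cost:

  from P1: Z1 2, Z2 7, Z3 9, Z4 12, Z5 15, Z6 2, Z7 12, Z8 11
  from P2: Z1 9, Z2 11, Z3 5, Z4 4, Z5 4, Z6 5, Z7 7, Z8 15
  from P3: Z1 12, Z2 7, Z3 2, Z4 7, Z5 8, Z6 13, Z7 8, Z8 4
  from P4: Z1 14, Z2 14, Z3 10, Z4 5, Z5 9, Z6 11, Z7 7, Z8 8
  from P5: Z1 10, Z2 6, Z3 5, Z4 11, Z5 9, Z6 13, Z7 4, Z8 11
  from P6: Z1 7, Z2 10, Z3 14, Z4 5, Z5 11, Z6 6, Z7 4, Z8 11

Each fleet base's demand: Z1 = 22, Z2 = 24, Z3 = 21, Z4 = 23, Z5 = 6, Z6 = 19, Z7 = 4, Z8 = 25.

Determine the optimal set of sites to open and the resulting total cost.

Open P1 and P3; minimum total cost 1077.

For any fixed open set, each fleet base goes to its cheapest open site; total = fixed + service.
{P1, P3}: Z1→P1 2·22=44, Z2→P1 7·24=168, Z3→P3 2·21=42, Z4→P3 7·23=161, Z5→P3 8·6=48, Z6→P1 2·19=38, Z7→P3 8·4=32, Z8→P3 4·25=100. Service 633; fixed 444; total 1077.
{P3, P6}: Z1→P6 7·22=154, Z2→P3 7·24=168, Z3→P3 2·21=42, Z4→P6 5·23=115, Z5→P3 8·6=48, Z6→P6 6·19=114, Z7→P6 4·4=16, Z8→P3 4·25=100. Service 757; fixed 352; total 1109.
{P1, P3, P6}: Z1→P1 2·22=44, Z2→P1 7·24=168, Z3→P3 2·21=42, Z4→P6 5·23=115, Z5→P3 8·6=48, Z6→P1 2·19=38, Z7→P6 4·4=16, Z8→P3 4·25=100. Service 571; fixed 567; total 1138.
{P1, P2, P3, P4, P5, P6}: service 500 + fixed 1475 = 1975
No other subset beats 1077.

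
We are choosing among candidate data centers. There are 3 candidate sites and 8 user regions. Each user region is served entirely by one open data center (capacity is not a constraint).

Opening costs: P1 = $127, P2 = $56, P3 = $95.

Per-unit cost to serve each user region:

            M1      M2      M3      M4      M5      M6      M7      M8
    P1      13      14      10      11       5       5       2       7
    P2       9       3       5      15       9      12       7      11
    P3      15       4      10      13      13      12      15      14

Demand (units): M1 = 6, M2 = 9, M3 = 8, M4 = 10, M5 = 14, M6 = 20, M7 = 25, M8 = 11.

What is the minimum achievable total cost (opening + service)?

Minimum total cost: 711

For any fixed open set, each user region goes to its cheapest open site; total = fixed + service.
{P1, P2}: M1→P2 9·6=54, M2→P2 3·9=27, M3→P2 5·8=40, M4→P1 11·10=110, M5→P1 5·14=70, M6→P1 5·20=100, M7→P1 2·25=50, M8→P1 7·11=77. Service 528; fixed 183; total 711.
{P1, P2, P3}: service 528 + fixed 278 = 806
{P1}: service 691 + fixed 127 = 818
{P2}: service 933 + fixed 56 = 989
No other subset beats 711.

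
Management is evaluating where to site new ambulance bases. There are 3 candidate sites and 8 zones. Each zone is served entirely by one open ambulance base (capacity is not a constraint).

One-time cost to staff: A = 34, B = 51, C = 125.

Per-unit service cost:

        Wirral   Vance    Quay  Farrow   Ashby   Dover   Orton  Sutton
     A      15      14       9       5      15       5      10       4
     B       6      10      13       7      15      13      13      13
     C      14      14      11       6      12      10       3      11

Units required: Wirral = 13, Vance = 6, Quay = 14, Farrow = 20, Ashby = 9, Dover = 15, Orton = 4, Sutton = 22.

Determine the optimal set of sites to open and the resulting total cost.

For any fixed open set, each zone goes to its cheapest open site; total = fixed + service.
{A, B}: Wirral→B 6·13=78, Vance→B 10·6=60, Quay→A 9·14=126, Farrow→A 5·20=100, Ashby→A 15·9=135, Dover→A 5·15=75, Orton→A 10·4=40, Sutton→A 4·22=88. Service 702; fixed 85; total 787.
{A, B, C}: Wirral→B 6·13=78, Vance→B 10·6=60, Quay→A 9·14=126, Farrow→A 5·20=100, Ashby→C 12·9=108, Dover→A 5·15=75, Orton→C 3·4=12, Sutton→A 4·22=88. Service 647; fixed 210; total 857.
{A}: Wirral→A 15·13=195, Vance→A 14·6=84, Quay→A 9·14=126, Farrow→A 5·20=100, Ashby→A 15·9=135, Dover→A 5·15=75, Orton→A 10·4=40, Sutton→A 4·22=88. Service 843; fixed 34; total 877.
No other subset beats 787.

Open A and B; minimum total cost 787.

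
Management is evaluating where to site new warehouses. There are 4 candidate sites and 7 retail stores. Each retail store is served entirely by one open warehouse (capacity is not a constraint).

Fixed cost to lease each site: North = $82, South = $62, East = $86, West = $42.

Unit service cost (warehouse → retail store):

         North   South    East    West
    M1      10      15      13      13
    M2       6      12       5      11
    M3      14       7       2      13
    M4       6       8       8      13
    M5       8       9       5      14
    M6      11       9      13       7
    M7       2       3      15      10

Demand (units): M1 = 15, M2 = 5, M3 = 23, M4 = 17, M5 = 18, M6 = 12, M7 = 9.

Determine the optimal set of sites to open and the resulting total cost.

Open North, East and West; minimum total cost 725.

For any fixed open set, each retail store goes to its cheapest open site; total = fixed + service.
{North, East, West}: M1→North 10·15=150, M2→East 5·5=25, M3→East 2·23=46, M4→North 6·17=102, M5→East 5·18=90, M6→West 7·12=84, M7→North 2·9=18. Service 515; fixed 210; total 725.
{North, East}: service 563 + fixed 168 = 731
{North, South, East}: service 539 + fixed 230 = 769
{North, South, East, West}: service 515 + fixed 272 = 787
(All 15 nonempty subsets were checked; North, East and West is lowest.)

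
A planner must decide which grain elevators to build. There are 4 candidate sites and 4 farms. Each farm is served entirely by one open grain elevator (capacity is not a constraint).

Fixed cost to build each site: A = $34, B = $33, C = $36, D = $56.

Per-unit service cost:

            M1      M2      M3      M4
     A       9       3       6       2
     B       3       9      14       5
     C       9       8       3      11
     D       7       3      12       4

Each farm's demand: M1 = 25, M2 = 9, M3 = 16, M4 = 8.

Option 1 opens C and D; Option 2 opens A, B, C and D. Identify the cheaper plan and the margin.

Option 1: {C, D}: M1→D 7·25=175, M2→D 3·9=27, M3→C 3·16=48, M4→D 4·8=32. Service 282; fixed 92; total 374.
Option 2: {A, B, C, D}: M1→B 3·25=75, M2→A 3·9=27, M3→C 3·16=48, M4→A 2·8=16. Service 166; fixed 159; total 325.
Difference: |374 − 325| = 49.

Option 2 is cheaper by 49.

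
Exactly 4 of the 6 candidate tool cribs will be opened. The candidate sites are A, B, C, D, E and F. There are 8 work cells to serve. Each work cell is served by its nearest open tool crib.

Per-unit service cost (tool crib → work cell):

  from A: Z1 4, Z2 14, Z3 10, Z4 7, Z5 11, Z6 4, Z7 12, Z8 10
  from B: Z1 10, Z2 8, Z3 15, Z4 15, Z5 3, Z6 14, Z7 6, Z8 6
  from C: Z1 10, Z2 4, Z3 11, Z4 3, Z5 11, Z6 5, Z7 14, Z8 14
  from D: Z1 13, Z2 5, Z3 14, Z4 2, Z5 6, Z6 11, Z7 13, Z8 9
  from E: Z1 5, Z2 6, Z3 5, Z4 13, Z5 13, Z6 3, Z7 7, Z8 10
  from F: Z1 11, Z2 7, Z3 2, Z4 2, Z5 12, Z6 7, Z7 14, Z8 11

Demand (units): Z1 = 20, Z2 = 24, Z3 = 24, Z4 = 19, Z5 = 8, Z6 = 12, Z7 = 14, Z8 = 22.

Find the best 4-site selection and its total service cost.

Choose A, B, C and F; total service cost 550.

With exactly 4 open, each work cell uses its cheapest among the chosen.
{A, B, C, F}: Z1→A 4·20=80, Z2→C 4·24=96, Z3→F 2·24=48, Z4→F 2·19=38, Z5→B 3·8=24, Z6→A 4·12=48, Z7→B 6·14=84, Z8→B 6·22=132. Service cost 550.
{B, C, E, F}: service cost 558
{A, B, D, F}: service cost 574
Among all 15 size-4 choices, {A, B, C, F} is lowest.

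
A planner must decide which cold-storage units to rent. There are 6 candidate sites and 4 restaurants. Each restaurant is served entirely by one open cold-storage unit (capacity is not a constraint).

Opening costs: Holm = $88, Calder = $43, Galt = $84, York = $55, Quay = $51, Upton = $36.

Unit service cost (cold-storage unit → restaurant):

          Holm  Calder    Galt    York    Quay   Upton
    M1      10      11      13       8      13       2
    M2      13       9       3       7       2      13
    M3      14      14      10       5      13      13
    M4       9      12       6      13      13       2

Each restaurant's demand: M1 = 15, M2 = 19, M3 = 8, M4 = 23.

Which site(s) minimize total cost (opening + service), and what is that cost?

Open York, Quay and Upton; minimum total cost 296.

For any fixed open set, each restaurant goes to its cheapest open site; total = fixed + service.
{York, Quay, Upton}: M1→Upton 2·15=30, M2→Quay 2·19=38, M3→York 5·8=40, M4→Upton 2·23=46. Service 154; fixed 142; total 296.
{Quay, Upton}: service 218 + fixed 87 = 305
{Galt, Upton}: service 213 + fixed 120 = 333
{Holm, Calder, Galt, York, Quay, Upton}: M1→Upton 2·15=30, M2→Quay 2·19=38, M3→York 5·8=40, M4→Upton 2·23=46. Service 154; fixed 357; total 511.
No other subset beats 296.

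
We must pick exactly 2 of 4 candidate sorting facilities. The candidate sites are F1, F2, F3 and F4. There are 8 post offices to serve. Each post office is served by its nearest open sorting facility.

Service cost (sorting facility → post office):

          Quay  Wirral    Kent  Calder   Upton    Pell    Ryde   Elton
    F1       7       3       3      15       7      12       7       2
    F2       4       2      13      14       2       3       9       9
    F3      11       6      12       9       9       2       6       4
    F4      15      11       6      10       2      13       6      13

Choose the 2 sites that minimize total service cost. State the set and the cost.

Choose F1 and F2; total service cost 37.

With exactly 2 open, each post office uses its cheapest among the chosen.
{F1, F2}: Quay→F2 4, Wirral→F2 2, Kent→F1 3, Calder→F2 14, Upton→F2 2, Pell→F2 3, Ryde→F1 7, Elton→F1 2. Service cost 37.
{F1, F3}: service cost 39
{F2, F3}: service cost 41
Among all 6 size-2 choices, {F1, F2} is lowest.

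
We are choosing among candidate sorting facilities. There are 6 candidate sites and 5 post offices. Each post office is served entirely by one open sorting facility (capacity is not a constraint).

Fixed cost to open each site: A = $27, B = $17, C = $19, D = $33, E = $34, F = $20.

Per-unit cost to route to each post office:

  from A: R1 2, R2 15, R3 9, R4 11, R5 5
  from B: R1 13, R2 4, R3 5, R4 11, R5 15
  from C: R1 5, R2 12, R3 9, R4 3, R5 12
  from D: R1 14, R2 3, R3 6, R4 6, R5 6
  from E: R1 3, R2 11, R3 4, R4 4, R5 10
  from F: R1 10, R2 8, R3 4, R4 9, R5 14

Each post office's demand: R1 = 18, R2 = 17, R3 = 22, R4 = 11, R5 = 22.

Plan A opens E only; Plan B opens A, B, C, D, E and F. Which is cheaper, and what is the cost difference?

Plan B is cheaper by 159.

Plan A: {E}: R1→E 3·18=54, R2→E 11·17=187, R3→E 4·22=88, R4→E 4·11=44, R5→E 10·22=220. Service 593; fixed 34; total 627.
Plan B: {A, B, C, D, E, F}: R1→A 2·18=36, R2→D 3·17=51, R3→E 4·22=88, R4→C 3·11=33, R5→A 5·22=110. Service 318; fixed 150; total 468.
Difference: |627 − 468| = 159.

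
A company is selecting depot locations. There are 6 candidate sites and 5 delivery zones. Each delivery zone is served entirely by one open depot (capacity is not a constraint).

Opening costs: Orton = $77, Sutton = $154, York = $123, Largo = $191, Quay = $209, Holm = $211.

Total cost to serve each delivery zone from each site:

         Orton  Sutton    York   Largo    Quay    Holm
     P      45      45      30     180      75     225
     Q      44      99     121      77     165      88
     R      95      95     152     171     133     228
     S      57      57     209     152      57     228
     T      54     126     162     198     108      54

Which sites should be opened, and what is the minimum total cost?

Open Orton only; minimum total cost 372.

For any fixed open set, each delivery zone goes to its cheapest open site; total = fixed + service.
{Orton}: P→Orton 45, Q→Orton 44, R→Orton 95, S→Orton 57, T→Orton 54. Service 295; fixed 77; total 372.
{Orton, York}: P→York 30, Q→Orton 44, R→Orton 95, S→Orton 57, T→Orton 54. Service 280; fixed 200; total 480.
{Orton, Sutton}: service 295 + fixed 231 = 526
{Orton, Sutton, York, Largo, Quay, Holm}: service 280 + fixed 965 = 1245
No other subset beats 372.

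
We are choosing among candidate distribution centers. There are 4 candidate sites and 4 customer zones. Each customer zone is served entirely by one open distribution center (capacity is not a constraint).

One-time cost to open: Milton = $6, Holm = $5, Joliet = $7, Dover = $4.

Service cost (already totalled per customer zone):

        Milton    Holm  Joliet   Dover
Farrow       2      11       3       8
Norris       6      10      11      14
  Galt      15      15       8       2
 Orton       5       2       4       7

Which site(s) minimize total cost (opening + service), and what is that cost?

For any fixed open set, each customer zone goes to its cheapest open site; total = fixed + service.
{Milton, Dover}: Farrow→Milton 2, Norris→Milton 6, Galt→Dover 2, Orton→Milton 5. Service 15; fixed 10; total 25.
{Milton, Holm, Dover}: Farrow→Milton 2, Norris→Milton 6, Galt→Dover 2, Orton→Holm 2. Service 12; fixed 15; total 27.
{Milton, Joliet, Dover}: service 14 + fixed 17 = 31
{Milton, Holm, Joliet, Dover}: Farrow→Milton 2, Norris→Milton 6, Galt→Dover 2, Orton→Holm 2. Service 12; fixed 22; total 34.
(All 15 nonempty subsets were checked; Milton and Dover is lowest.)

Open Milton and Dover; minimum total cost 25.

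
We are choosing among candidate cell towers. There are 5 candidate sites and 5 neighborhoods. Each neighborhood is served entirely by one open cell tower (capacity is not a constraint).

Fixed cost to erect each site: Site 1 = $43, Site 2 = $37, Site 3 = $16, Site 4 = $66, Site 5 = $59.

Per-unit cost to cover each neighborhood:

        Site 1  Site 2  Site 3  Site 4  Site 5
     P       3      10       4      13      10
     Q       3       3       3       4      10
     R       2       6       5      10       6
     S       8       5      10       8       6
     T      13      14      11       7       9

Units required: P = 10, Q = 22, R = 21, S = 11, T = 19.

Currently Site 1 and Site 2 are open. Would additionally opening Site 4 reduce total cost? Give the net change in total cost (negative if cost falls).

Current service cost with {Site 1, Site 2}: 440.
Adding Site 4: each neighborhood re-picks its cheapest; new service cost 326, saving 114.
Extra fixed cost: 66. Net change = 66 − 114 = -48.
(Totals: 520 → 472.)

Yes — net change −48 (cost falls by 48).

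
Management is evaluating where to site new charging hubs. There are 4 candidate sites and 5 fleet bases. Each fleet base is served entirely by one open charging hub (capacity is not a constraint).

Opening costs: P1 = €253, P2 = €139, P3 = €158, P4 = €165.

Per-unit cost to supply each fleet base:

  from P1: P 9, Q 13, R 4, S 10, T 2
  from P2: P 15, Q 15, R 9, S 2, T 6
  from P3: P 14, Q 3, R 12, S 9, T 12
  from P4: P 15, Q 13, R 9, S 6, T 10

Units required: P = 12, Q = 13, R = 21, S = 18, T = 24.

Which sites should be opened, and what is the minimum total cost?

Open P1 and P2; minimum total cost 837.

For any fixed open set, each fleet base goes to its cheapest open site; total = fixed + service.
{P1, P2}: P→P1 9·12=108, Q→P1 13·13=169, R→P1 4·21=84, S→P2 2·18=36, T→P1 2·24=48. Service 445; fixed 392; total 837.
{P1}: service 589 + fixed 253 = 842
{P1, P3}: P→P1 9·12=108, Q→P3 3·13=39, R→P1 4·21=84, S→P3 9·18=162, T→P1 2·24=48. Service 441; fixed 411; total 852.
{P1, P2, P3, P4}: P→P1 9·12=108, Q→P3 3·13=39, R→P1 4·21=84, S→P2 2·18=36, T→P1 2·24=48. Service 315; fixed 715; total 1030.
No other subset beats 837.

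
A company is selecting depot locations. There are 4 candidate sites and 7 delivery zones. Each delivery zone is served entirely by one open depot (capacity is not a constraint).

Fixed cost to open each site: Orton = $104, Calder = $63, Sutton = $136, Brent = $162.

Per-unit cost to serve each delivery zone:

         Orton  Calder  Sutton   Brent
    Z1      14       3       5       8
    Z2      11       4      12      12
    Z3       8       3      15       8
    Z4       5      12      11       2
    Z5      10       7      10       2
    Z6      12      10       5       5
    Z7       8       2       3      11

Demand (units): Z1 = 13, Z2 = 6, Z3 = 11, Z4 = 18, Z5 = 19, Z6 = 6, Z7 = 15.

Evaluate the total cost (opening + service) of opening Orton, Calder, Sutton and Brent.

Each delivery zone is assigned to its cheapest site among the open ones.
{Orton, Calder, Sutton, Brent}: Z1→Calder 3·13=39, Z2→Calder 4·6=24, Z3→Calder 3·11=33, Z4→Brent 2·18=36, Z5→Brent 2·19=38, Z6→Sutton 5·6=30, Z7→Calder 2·15=30. Service 230; fixed 465; total 695.

Total cost: 695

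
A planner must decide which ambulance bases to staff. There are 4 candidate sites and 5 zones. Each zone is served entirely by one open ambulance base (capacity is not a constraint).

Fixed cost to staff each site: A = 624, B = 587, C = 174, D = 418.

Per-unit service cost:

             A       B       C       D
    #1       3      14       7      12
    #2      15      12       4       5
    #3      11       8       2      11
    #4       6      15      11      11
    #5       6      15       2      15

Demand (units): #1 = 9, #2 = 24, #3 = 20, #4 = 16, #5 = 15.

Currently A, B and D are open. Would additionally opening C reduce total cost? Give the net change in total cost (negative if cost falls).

Current service cost with {A, B, D}: 493.
Adding C: each zone re-picks its cheapest; new service cost 289, saving 204.
Extra fixed cost: 174. Net change = 174 − 204 = -30.
(Totals: 2122 → 2092.)

Yes — net change −30 (cost falls by 30).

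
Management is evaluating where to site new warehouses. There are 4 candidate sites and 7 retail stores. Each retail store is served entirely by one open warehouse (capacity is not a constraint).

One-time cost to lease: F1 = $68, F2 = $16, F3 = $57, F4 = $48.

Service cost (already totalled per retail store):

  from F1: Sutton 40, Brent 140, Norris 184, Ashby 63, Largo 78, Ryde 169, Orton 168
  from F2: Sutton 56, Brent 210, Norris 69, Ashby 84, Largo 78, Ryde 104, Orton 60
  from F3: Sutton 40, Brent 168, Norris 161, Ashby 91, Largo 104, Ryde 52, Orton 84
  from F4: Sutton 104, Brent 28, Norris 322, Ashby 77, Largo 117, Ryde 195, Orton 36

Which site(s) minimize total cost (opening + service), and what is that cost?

Open F2, F3 and F4; minimum total cost 501.

For any fixed open set, each retail store goes to its cheapest open site; total = fixed + service.
{F2, F3, F4}: Sutton→F3 40, Brent→F4 28, Norris→F2 69, Ashby→F4 77, Largo→F2 78, Ryde→F3 52, Orton→F4 36. Service 380; fixed 121; total 501.
{F2, F4}: service 448 + fixed 64 = 512
{F1, F2, F4}: service 418 + fixed 132 = 550
{F1, F2, F3, F4}: service 366 + fixed 189 = 555
No other subset beats 501.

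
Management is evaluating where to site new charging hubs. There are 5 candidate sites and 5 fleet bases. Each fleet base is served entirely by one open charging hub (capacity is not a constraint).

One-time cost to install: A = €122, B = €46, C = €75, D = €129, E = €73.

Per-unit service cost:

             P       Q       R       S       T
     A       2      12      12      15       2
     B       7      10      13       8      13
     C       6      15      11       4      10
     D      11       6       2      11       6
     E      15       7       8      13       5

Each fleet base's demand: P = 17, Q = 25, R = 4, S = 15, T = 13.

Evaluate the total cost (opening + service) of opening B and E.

Each fleet base is assigned to its cheapest site among the open ones.
{B, E}: P→B 7·17=119, Q→E 7·25=175, R→E 8·4=32, S→B 8·15=120, T→E 5·13=65. Service 511; fixed 119; total 630.

Total cost: 630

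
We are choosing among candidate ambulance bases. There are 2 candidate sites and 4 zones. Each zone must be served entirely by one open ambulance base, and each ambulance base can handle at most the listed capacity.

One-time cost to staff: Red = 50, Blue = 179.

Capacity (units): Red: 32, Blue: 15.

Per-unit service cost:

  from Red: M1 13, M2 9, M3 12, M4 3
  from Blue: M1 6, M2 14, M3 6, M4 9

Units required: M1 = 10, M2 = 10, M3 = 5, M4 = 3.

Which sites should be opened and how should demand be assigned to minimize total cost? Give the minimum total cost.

Open {Red}: M1→Red 13·10=130, M2→Red 9·10=90, M3→Red 12·5=60, M4→Red 3·3=9.
Loads: Red carries 28/32. Service 289; fixed 50; total 339.
Next best feasible plan costs 418.

Minimum total cost: 339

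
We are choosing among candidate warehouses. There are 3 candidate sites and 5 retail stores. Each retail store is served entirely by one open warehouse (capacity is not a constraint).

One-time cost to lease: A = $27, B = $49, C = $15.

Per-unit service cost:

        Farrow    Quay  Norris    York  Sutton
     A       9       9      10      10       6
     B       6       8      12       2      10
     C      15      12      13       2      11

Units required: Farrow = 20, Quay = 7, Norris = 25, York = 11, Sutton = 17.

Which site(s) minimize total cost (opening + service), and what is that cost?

For any fixed open set, each retail store goes to its cheapest open site; total = fixed + service.
{A, B}: Farrow→B 6·20=120, Quay→B 8·7=56, Norris→A 10·25=250, York→B 2·11=22, Sutton→A 6·17=102. Service 550; fixed 76; total 626.
{A, B, C}: Farrow→B 6·20=120, Quay→B 8·7=56, Norris→A 10·25=250, York→B 2·11=22, Sutton→A 6·17=102. Service 550; fixed 91; total 641.
{A, C}: Farrow→A 9·20=180, Quay→A 9·7=63, Norris→A 10·25=250, York→C 2·11=22, Sutton→A 6·17=102. Service 617; fixed 42; total 659.
{C}: service 918 + fixed 15 = 933
No other subset beats 626.

Open A and B; minimum total cost 626.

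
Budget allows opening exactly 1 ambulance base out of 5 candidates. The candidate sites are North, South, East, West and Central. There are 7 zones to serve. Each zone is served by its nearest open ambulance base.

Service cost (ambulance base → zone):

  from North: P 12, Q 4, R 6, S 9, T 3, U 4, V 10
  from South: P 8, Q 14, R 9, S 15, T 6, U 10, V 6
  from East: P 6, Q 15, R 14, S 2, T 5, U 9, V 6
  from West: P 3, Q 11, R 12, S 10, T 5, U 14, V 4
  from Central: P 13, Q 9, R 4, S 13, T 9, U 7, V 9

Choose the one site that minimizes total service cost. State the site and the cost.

With exactly 1 open, each zone uses its cheapest among the chosen.
{North}: P→North 12, Q→North 4, R→North 6, S→North 9, T→North 3, U→North 4, V→North 10. Service cost 48.
{East}: service cost 57
{West}: service cost 59
Among all 5 size-1 choices, {North} is lowest.

Choose North only; total service cost 48.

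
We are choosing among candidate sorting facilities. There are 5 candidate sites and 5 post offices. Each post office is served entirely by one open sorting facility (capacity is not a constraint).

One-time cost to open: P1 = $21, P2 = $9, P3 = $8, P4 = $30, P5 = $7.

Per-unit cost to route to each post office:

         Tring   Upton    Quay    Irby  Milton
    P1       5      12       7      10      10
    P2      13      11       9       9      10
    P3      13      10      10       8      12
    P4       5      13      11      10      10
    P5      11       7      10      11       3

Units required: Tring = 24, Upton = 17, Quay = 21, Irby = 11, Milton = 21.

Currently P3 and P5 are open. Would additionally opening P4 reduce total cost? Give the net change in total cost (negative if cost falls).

Current service cost with {P3, P5}: 744.
Adding P4: each post office re-picks its cheapest; new service cost 600, saving 144.
Extra fixed cost: 30. Net change = 30 − 144 = -114.
(Totals: 759 → 645.)

Yes — net change −114 (cost falls by 114).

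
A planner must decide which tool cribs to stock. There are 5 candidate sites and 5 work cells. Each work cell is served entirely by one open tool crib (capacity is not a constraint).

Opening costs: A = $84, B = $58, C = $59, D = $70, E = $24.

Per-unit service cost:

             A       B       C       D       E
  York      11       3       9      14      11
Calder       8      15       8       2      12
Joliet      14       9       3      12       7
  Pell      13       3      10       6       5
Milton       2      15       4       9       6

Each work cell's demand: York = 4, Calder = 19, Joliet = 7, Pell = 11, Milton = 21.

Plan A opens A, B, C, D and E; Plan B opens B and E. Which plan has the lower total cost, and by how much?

Plan A is cheaper by 89.

Plan A: {A, B, C, D, E}: York→B 3·4=12, Calder→D 2·19=38, Joliet→C 3·7=21, Pell→B 3·11=33, Milton→A 2·21=42. Service 146; fixed 295; total 441.
Plan B: {B, E}: York→B 3·4=12, Calder→E 12·19=228, Joliet→E 7·7=49, Pell→B 3·11=33, Milton→E 6·21=126. Service 448; fixed 82; total 530.
Difference: |441 − 530| = 89.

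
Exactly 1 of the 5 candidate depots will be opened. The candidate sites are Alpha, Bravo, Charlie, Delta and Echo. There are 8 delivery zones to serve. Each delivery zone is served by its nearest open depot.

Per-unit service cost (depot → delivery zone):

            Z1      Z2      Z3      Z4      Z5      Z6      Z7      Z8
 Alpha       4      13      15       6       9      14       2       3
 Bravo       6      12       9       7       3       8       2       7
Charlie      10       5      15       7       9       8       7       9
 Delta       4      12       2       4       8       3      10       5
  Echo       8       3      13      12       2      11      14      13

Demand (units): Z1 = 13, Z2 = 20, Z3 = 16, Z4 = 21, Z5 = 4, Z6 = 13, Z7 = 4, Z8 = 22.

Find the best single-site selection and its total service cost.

With exactly 1 open, each delivery zone uses its cheapest among the chosen.
{Delta}: Z1→Delta 4·13=52, Z2→Delta 12·20=240, Z3→Delta 2·16=32, Z4→Delta 4·21=84, Z5→Delta 8·4=32, Z6→Delta 3·13=39, Z7→Delta 10·4=40, Z8→Delta 5·22=110. Service cost 629.
{Bravo}: service cost 887
{Alpha}: service cost 970
Among all 5 size-1 choices, {Delta} is lowest.

Choose Delta only; total service cost 629.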